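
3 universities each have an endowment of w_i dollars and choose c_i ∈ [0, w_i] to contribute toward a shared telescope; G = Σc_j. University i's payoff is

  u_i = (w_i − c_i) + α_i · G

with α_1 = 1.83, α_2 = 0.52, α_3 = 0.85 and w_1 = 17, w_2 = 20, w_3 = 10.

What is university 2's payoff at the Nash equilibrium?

28.84

∂u_i/∂c_i = α_i − 1, so university i contributes w_i if α_i > 1, else 0.
α_i > 1 for i ∈ {1}; NE contributions (17, 0, 0), G = 17.
u_2 = (20 − 0) + 0.52·17 = 28.84.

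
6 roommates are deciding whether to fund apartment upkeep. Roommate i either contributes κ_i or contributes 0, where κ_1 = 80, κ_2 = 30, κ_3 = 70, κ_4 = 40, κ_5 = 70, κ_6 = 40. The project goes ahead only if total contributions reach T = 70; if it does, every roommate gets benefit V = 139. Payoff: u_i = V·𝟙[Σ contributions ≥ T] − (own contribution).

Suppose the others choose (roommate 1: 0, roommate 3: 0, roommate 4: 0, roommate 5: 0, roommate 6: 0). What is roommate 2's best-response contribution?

Others' total = 0. Even contributing 30 gives 30 < 70: no benefit either way.
Best response: 0.

0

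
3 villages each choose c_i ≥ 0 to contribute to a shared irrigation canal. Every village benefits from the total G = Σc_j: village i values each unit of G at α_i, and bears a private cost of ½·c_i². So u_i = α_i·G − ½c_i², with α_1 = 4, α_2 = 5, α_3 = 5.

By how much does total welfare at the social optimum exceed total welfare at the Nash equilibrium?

Village i's FOC: ∂u_i/∂c_i = α_i − c_i = 0, so c_i* = α_i.
NE contributions = (4, 5, 5); G = 14.
W^NE = (Σα)·G − ½Σα_i² = 14² − ½·66 = 163.
Planner sets c_i = Σα_j = 14 for every i, so G^SO = 3·14 = 42.
W^SO = (Σα)·G^SO − ½·3·(Σα)² = (3/2)·14² = 294.
Deadweight loss = W^SO − W^NE = 131.

131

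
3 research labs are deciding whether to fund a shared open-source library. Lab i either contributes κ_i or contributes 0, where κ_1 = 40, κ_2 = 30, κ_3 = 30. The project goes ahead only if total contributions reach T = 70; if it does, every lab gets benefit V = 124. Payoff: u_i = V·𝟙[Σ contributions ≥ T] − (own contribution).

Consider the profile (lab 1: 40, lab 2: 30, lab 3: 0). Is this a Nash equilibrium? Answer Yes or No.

Yes

Total = 70 ≥ 70: provided.
Lab 1 (pledges 40, payoff 84): dropping to 0 → total 30, payoff 0. No gain.
Lab 2 (pledges 30, payoff 94): dropping to 0 → total 40, payoff 0. No gain.
Lab 3 (pledges 0, payoff 124): pledging 30 → total 100, payoff 94. No gain.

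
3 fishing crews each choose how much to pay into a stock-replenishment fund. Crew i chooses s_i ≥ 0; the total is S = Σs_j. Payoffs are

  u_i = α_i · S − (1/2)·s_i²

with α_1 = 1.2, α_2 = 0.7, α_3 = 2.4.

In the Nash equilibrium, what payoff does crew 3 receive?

7.44

Crew i's FOC: ∂u_i/∂s_i = α_i − s_i = 0, so s_i* = α_i.
NE contributions = (1.2, 0.7, 2.4); S = 4.3.
u_3 = α_3·S − ½·(s_3)² = 2.4·4.3 − ½·2.4² = 7.44.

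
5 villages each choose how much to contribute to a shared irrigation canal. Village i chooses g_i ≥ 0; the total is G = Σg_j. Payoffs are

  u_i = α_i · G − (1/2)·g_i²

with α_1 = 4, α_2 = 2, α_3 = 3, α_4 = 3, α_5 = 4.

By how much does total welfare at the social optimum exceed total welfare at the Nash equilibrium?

411

Village i's FOC: ∂u_i/∂g_i = α_i − g_i = 0, so g_i* = α_i.
NE contributions = (4, 2, 3, 3, 4); G = 16.
W^NE = (Σα)·G − ½Σα_i² = 16² − ½·54 = 229.
Planner sets g_i = Σα_j = 16 for every i, so G^SO = 5·16 = 80.
W^SO = (Σα)·G^SO − ½·5·(Σα)² = (5/2)·16² = 640.
Deadweight loss = W^SO − W^NE = 411.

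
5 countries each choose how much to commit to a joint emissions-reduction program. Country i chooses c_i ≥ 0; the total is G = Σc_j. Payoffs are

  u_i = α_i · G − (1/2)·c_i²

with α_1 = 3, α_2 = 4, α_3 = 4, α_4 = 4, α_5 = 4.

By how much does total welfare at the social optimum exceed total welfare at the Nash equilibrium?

Country i's FOC: ∂u_i/∂c_i = α_i − c_i = 0, so c_i* = α_i.
NE contributions = (3, 4, 4, 4, 4); G = 19.
W^NE = (Σα)·G − ½Σα_i² = 19² − ½·73 = 324.5.
Planner sets c_i = Σα_j = 19 for every i, so G^SO = 5·19 = 95.
W^SO = (Σα)·G^SO − ½·5·(Σα)² = (5/2)·19² = 902.5.
Deadweight loss = W^SO − W^NE = 578.

578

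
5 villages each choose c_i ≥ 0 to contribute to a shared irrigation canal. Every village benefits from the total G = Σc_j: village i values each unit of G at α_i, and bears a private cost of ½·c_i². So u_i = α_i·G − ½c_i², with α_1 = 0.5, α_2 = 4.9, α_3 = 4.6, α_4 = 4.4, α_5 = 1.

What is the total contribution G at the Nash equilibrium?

Village i's FOC: ∂u_i/∂c_i = α_i − c_i = 0, so c_i* = α_i.
NE contributions = (0.5, 4.9, 4.6, 4.4, 1); G = 15.4.

15.4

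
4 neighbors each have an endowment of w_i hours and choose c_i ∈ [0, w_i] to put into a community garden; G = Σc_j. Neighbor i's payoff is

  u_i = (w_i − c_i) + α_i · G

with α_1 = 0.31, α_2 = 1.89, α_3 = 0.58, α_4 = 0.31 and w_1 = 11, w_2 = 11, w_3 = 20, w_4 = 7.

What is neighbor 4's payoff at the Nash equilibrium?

10.41

∂u_i/∂c_i = α_i − 1, so neighbor i contributes w_i if α_i > 1, else 0.
α_i > 1 for i ∈ {2}; NE contributions (0, 11, 0, 0), G = 11.
u_4 = (7 − 0) + 0.31·11 = 10.41.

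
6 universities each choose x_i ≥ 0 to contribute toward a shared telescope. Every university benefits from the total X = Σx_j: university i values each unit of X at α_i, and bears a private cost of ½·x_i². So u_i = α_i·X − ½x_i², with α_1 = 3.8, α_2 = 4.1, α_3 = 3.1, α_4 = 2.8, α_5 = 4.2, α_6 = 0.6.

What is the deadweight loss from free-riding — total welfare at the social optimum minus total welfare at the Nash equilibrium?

725.27

University i's FOC: ∂u_i/∂x_i = α_i − x_i = 0, so x_i* = α_i.
NE contributions = (3.8, 4.1, 3.1, 2.8, 4.2, 0.6); X = 18.6.
W^NE = (Σα)·X − ½Σα_i² = 18.6² − ½·66.7 = 312.61.
Planner sets x_i = Σα_j = 18.6 for every i, so X^SO = 6·18.6 = 111.6.
W^SO = (Σα)·X^SO − ½·6·(Σα)² = (6/2)·18.6² = 1037.88.
Deadweight loss = W^SO − W^NE = 725.27.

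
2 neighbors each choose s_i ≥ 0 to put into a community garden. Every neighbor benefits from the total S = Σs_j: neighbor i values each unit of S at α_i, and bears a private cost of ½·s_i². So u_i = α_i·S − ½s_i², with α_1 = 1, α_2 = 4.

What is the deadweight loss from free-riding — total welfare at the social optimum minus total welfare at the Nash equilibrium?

Neighbor i's FOC: ∂u_i/∂s_i = α_i − s_i = 0, so s_i* = α_i.
NE contributions = (1, 4); S = 5.
W^NE = (Σα)·S − ½Σα_i² = 5² − ½·17 = 16.5.
Planner sets s_i = Σα_j = 5 for every i, so S^SO = 2·5 = 10.
W^SO = (Σα)·S^SO − ½·2·(Σα)² = (2/2)·5² = 25.
Deadweight loss = W^SO − W^NE = 8.5.

8.5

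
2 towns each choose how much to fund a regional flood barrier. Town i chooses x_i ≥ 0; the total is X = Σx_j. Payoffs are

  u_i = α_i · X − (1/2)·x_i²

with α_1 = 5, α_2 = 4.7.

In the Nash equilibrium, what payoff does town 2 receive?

Town i's FOC: ∂u_i/∂x_i = α_i − x_i = 0, so x_i* = α_i.
NE contributions = (5, 4.7); X = 9.7.
u_2 = α_2·X − ½·(x_2)² = 4.7·9.7 − ½·4.7² = 34.545.

34.545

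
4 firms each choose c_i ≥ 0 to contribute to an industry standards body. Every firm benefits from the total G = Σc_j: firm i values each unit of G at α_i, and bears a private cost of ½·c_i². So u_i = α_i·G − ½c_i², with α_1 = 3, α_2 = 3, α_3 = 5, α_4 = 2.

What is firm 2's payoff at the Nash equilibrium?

Firm i's FOC: ∂u_i/∂c_i = α_i − c_i = 0, so c_i* = α_i.
NE contributions = (3, 3, 5, 2); G = 13.
u_2 = α_2·G − ½·(c_2)² = 3·13 − ½·3² = 34.5.

34.5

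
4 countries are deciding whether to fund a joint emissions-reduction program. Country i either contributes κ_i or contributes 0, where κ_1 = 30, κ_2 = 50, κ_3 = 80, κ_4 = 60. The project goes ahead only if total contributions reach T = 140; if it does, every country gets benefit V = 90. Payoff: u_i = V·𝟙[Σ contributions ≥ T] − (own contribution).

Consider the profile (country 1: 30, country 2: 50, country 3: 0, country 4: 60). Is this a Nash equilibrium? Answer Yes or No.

Total = 140 ≥ 140: provided.
Country 1 (pledges 30, payoff 60): dropping to 0 → total 110, payoff 0. No gain.
Country 2 (pledges 50, payoff 40): dropping to 0 → total 90, payoff 0. No gain.
Country 3 (pledges 0, payoff 90): pledging 80 → total 220, payoff 10. No gain.
Country 4 (pledges 60, payoff 30): dropping to 0 → total 80, payoff 0. No gain.

Yes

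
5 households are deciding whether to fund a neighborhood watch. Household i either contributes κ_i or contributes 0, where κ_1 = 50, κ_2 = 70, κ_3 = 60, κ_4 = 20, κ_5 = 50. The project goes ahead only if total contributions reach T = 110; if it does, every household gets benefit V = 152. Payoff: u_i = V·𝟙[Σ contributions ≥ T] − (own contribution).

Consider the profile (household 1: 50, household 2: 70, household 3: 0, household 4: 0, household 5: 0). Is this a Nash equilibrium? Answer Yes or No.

Total = 120 ≥ 110: provided.
Household 1 (pledges 50, payoff 102): dropping to 0 → total 70, payoff 0. No gain.
Household 2 (pledges 70, payoff 82): dropping to 0 → total 50, payoff 0. No gain.
Household 3 (pledges 0, payoff 152): pledging 60 → total 180, payoff 92. No gain.
Household 4 (pledges 0, payoff 152): pledging 20 → total 140, payoff 132. No gain.
Household 5 (pledges 0, payoff 152): pledging 50 → total 170, payoff 102. No gain.

Yes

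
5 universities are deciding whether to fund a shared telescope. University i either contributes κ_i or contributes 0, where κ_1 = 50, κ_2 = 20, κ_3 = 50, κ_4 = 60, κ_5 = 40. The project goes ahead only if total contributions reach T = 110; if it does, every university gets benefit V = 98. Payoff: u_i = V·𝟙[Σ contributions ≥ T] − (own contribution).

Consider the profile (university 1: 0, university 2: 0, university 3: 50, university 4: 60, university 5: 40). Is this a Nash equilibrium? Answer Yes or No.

Total = 150 ≥ 110: provided.
University 1 (pledges 0, payoff 98): pledging 50 → total 200, payoff 48. No gain.
University 2 (pledges 0, payoff 98): pledging 20 → total 170, payoff 78. No gain.
University 3 (pledges 50, payoff 48): dropping to 0 → total 100, payoff 0. No gain.
University 4 (pledges 60, payoff 38): dropping to 0 → total 90, payoff 0. No gain.
University 5 (pledges 40, payoff 58): dropping to 0 → total 110, payoff 98. Profitable deviation.

No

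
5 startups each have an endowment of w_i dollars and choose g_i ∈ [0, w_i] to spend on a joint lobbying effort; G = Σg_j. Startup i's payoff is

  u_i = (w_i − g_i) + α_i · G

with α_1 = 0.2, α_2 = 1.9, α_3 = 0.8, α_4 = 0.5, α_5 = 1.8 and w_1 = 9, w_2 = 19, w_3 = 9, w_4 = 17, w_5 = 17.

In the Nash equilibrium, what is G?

∂u_i/∂g_i = α_i − 1, so startup i contributes w_i if α_i > 1, else 0.
α_i > 1 for i ∈ {2, 5}; NE contributions (0, 19, 0, 0, 17), G = 36.

36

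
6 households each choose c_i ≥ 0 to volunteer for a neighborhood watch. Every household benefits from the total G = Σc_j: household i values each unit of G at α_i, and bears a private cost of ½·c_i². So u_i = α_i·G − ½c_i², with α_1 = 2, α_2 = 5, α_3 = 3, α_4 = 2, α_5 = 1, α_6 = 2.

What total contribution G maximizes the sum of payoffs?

Planner FOC: ∂(Σu_j)/∂c_i = (Σα_j) − c_i = 0, so c_i^SO = Σα_j = 15 for every i; G^SO = 90.

90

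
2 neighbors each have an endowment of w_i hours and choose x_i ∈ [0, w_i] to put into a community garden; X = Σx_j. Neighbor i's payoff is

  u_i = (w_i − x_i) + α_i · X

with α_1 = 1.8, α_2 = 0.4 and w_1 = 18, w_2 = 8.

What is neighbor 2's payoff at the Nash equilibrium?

15.2

∂u_i/∂x_i = α_i − 1, so neighbor i contributes w_i if α_i > 1, else 0.
α_i > 1 for i ∈ {1}; NE contributions (18, 0), X = 18.
u_2 = (8 − 0) + 0.4·18 = 15.2.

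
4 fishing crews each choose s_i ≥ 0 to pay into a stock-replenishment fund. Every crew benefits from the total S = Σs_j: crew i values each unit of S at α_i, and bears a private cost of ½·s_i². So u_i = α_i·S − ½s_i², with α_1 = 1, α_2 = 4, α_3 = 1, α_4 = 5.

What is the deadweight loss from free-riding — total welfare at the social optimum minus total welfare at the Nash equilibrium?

Crew i's FOC: ∂u_i/∂s_i = α_i − s_i = 0, so s_i* = α_i.
NE contributions = (1, 4, 1, 5); S = 11.
W^NE = (Σα)·S − ½Σα_i² = 11² − ½·43 = 99.5.
Planner sets s_i = Σα_j = 11 for every i, so S^SO = 4·11 = 44.
W^SO = (Σα)·S^SO − ½·4·(Σα)² = (4/2)·11² = 242.
Deadweight loss = W^SO − W^NE = 142.5.

142.5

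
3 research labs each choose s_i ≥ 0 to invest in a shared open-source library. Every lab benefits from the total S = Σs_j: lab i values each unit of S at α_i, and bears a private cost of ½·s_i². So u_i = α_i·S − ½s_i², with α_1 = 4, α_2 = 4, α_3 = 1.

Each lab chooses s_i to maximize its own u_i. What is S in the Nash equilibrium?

Lab i's FOC: ∂u_i/∂s_i = α_i − s_i = 0, so s_i* = α_i.
NE contributions = (4, 4, 1); S = 9.

9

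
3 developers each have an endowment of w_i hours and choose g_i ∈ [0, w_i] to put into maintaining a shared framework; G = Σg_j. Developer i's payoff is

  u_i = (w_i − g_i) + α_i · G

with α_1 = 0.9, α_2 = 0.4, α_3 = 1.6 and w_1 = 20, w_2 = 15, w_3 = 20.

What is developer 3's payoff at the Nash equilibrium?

∂u_i/∂g_i = α_i − 1, so developer i contributes w_i if α_i > 1, else 0.
α_i > 1 for i ∈ {3}; NE contributions (0, 0, 20), G = 20.
u_3 = (20 − 20) + 1.6·20 = 32.

32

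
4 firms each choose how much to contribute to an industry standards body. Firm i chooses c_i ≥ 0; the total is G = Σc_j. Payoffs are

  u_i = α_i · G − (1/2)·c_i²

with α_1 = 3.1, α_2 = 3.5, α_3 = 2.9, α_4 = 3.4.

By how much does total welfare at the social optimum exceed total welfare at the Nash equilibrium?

Firm i's FOC: ∂u_i/∂c_i = α_i − c_i = 0, so c_i* = α_i.
NE contributions = (3.1, 3.5, 2.9, 3.4); G = 12.9.
W^NE = (Σα)·G − ½Σα_i² = 12.9² − ½·41.83 = 145.495.
Planner sets c_i = Σα_j = 12.9 for every i, so G^SO = 4·12.9 = 51.6.
W^SO = (Σα)·G^SO − ½·4·(Σα)² = (4/2)·12.9² = 332.82.
Deadweight loss = W^SO − W^NE = 187.325.

187.325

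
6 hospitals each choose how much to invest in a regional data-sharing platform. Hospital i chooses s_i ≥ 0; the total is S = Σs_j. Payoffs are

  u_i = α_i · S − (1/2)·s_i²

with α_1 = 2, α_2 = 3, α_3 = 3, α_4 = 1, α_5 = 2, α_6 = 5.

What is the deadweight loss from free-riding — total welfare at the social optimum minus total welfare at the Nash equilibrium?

538

Hospital i's FOC: ∂u_i/∂s_i = α_i − s_i = 0, so s_i* = α_i.
NE contributions = (2, 3, 3, 1, 2, 5); S = 16.
W^NE = (Σα)·S − ½Σα_i² = 16² − ½·52 = 230.
Planner sets s_i = Σα_j = 16 for every i, so S^SO = 6·16 = 96.
W^SO = (Σα)·S^SO − ½·6·(Σα)² = (6/2)·16² = 768.
Deadweight loss = W^SO − W^NE = 538.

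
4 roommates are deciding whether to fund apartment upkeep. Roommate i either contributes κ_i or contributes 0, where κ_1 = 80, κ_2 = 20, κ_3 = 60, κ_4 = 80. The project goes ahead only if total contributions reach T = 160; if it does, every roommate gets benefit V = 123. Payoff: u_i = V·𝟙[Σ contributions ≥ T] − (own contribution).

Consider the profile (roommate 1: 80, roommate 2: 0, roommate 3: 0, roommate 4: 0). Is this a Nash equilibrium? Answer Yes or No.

No

Total = 80 < 160: not provided.
Roommate 1 (pledges 80, payoff -80): dropping to 0 → total 0, payoff 0. Profitable deviation.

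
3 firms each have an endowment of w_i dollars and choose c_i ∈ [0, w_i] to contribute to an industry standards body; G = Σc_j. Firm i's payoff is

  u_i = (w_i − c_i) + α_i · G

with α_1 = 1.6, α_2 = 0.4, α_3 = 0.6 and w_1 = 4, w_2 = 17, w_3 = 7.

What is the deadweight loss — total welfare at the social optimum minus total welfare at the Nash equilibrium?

∂u_i/∂c_i = α_i − 1, so firm i contributes w_i if α_i > 1, else 0.
α_i > 1 for i ∈ {1}; NE contributions (4, 0, 0), G = 4.
W^NE = Σw_i − G^NE + (Σα_i)·G^NE = 28 + 1.6·4 = 34.4.
Planner: ∂(Σu_j)/∂c_i = Σα_j − 1 = 1.6 > 0, so everyone contributes w_i; G^SO = 28, W^SO = 28 + 1.6·28 = 72.8.
Deadweight loss = 38.4.

38.4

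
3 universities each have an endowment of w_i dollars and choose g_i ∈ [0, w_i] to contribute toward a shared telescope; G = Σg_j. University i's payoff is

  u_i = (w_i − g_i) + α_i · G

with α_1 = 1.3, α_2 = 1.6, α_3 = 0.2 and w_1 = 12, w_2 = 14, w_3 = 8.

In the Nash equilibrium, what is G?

26

∂u_i/∂g_i = α_i − 1, so university i contributes w_i if α_i > 1, else 0.
α_i > 1 for i ∈ {1, 2}; NE contributions (12, 14, 0), G = 26.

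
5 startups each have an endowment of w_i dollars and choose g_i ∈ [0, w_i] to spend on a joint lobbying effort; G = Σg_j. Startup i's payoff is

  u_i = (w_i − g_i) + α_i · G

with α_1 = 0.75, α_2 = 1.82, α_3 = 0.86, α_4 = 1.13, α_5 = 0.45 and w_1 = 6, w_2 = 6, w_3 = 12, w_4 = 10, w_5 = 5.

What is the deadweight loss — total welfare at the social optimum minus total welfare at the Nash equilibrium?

92.23

∂u_i/∂g_i = α_i − 1, so startup i contributes w_i if α_i > 1, else 0.
α_i > 1 for i ∈ {2, 4}; NE contributions (0, 6, 0, 10, 0), G = 16.
W^NE = Σw_i − G^NE + (Σα_i)·G^NE = 39 + 4.01·16 = 103.16.
Planner: ∂(Σu_j)/∂g_i = Σα_j − 1 = 4.01 > 0, so everyone contributes w_i; G^SO = 39, W^SO = 39 + 4.01·39 = 195.39.
Deadweight loss = 92.23.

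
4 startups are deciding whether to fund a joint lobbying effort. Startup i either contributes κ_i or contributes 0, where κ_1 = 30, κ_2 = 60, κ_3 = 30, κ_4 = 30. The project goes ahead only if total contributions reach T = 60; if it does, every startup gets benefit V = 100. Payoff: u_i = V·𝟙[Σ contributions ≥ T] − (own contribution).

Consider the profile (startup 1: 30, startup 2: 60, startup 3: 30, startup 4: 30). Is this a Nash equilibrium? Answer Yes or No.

No

Total = 150 ≥ 60: provided.
Startup 1 (pledges 30, payoff 70): dropping to 0 → total 120, payoff 100. Profitable deviation.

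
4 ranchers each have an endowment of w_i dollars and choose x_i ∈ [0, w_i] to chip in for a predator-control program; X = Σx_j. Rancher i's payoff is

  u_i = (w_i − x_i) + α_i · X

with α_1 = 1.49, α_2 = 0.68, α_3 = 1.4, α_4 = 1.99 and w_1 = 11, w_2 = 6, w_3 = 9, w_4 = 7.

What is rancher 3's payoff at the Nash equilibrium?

37.8

∂u_i/∂x_i = α_i − 1, so rancher i contributes w_i if α_i > 1, else 0.
α_i > 1 for i ∈ {1, 3, 4}; NE contributions (11, 0, 9, 7), X = 27.
u_3 = (9 − 9) + 1.4·27 = 37.8.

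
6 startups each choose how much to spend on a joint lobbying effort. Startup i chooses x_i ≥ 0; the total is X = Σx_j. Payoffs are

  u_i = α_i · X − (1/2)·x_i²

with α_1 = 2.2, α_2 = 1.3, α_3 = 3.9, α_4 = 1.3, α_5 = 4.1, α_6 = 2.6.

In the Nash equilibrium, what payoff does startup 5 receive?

54.735

Startup i's FOC: ∂u_i/∂x_i = α_i − x_i = 0, so x_i* = α_i.
NE contributions = (2.2, 1.3, 3.9, 1.3, 4.1, 2.6); X = 15.4.
u_5 = α_5·X − ½·(x_5)² = 4.1·15.4 − ½·4.1² = 54.735.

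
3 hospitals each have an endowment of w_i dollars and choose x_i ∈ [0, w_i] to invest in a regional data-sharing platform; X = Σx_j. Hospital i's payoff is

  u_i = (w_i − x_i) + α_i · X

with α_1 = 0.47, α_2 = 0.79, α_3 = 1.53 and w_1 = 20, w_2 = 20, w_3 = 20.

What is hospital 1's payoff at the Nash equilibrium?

29.4

∂u_i/∂x_i = α_i − 1, so hospital i contributes w_i if α_i > 1, else 0.
α_i > 1 for i ∈ {3}; NE contributions (0, 0, 20), X = 20.
u_1 = (20 − 0) + 0.47·20 = 29.4.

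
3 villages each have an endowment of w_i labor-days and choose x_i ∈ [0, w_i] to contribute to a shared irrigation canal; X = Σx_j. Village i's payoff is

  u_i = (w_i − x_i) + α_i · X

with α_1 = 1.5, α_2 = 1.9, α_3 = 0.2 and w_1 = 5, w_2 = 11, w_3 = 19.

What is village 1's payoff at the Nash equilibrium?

24

∂u_i/∂x_i = α_i − 1, so village i contributes w_i if α_i > 1, else 0.
α_i > 1 for i ∈ {1, 2}; NE contributions (5, 11, 0), X = 16.
u_1 = (5 − 5) + 1.5·16 = 24.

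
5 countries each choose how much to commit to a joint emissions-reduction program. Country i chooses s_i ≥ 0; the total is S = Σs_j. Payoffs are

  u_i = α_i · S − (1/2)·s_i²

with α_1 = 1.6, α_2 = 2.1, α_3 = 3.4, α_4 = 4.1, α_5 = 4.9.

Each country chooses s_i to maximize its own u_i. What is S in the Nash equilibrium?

16.1

Country i's FOC: ∂u_i/∂s_i = α_i − s_i = 0, so s_i* = α_i.
NE contributions = (1.6, 2.1, 3.4, 4.1, 4.9); S = 16.1.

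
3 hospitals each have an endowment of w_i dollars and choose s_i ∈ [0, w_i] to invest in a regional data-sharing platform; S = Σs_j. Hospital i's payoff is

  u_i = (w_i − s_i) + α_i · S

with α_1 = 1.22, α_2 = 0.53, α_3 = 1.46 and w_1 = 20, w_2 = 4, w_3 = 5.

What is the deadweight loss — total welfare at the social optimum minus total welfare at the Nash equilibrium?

∂u_i/∂s_i = α_i − 1, so hospital i contributes w_i if α_i > 1, else 0.
α_i > 1 for i ∈ {1, 3}; NE contributions (20, 0, 5), S = 25.
W^NE = Σw_i − S^NE + (Σα_i)·S^NE = 29 + 2.21·25 = 84.25.
Planner: ∂(Σu_j)/∂s_i = Σα_j − 1 = 2.21 > 0, so everyone contributes w_i; S^SO = 29, W^SO = 29 + 2.21·29 = 93.09.
Deadweight loss = 8.84.

8.84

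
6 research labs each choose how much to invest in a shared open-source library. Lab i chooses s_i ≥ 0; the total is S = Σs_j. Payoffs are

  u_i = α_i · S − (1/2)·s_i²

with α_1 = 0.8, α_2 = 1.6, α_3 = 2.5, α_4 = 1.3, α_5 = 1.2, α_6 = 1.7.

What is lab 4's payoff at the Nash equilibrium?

10.985

Lab i's FOC: ∂u_i/∂s_i = α_i − s_i = 0, so s_i* = α_i.
NE contributions = (0.8, 1.6, 2.5, 1.3, 1.2, 1.7); S = 9.1.
u_4 = α_4·S − ½·(s_4)² = 1.3·9.1 − ½·1.3² = 10.985.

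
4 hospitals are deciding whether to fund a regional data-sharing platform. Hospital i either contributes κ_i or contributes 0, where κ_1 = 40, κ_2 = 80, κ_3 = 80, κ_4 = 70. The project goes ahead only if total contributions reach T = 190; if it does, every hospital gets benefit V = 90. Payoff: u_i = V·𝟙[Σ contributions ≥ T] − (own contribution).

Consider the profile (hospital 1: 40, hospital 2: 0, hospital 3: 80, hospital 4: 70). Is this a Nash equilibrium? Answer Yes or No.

Yes

Total = 190 ≥ 190: provided.
Hospital 1 (pledges 40, payoff 50): dropping to 0 → total 150, payoff 0. No gain.
Hospital 2 (pledges 0, payoff 90): pledging 80 → total 270, payoff 10. No gain.
Hospital 3 (pledges 80, payoff 10): dropping to 0 → total 110, payoff 0. No gain.
Hospital 4 (pledges 70, payoff 20): dropping to 0 → total 120, payoff 0. No gain.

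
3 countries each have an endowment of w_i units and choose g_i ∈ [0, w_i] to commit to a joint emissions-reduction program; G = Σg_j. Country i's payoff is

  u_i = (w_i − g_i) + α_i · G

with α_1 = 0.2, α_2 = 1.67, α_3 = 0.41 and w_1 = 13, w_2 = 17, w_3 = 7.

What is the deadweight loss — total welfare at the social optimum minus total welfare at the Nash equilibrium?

∂u_i/∂g_i = α_i − 1, so country i contributes w_i if α_i > 1, else 0.
α_i > 1 for i ∈ {2}; NE contributions (0, 17, 0), G = 17.
W^NE = Σw_i − G^NE + (Σα_i)·G^NE = 37 + 1.28·17 = 58.76.
Planner: ∂(Σu_j)/∂g_i = Σα_j − 1 = 1.28 > 0, so everyone contributes w_i; G^SO = 37, W^SO = 37 + 1.28·37 = 84.36.
Deadweight loss = 25.6.

25.6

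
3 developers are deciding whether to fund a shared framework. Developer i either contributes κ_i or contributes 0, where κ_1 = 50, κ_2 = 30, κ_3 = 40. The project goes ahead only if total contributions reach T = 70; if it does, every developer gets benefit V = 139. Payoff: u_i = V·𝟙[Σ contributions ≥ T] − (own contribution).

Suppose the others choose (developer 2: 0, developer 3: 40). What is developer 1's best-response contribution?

50

Others' total = 40. Contributing 50 brings total to 90 ≥ 70: gain V − κ_1 = 89.
Best response: 50.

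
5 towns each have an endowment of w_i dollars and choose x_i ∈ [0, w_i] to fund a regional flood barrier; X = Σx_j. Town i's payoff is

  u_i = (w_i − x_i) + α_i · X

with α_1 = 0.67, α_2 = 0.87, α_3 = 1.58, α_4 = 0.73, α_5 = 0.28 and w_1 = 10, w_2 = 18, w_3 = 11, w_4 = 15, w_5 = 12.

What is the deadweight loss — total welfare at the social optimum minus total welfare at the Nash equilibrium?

172.15

∂u_i/∂x_i = α_i − 1, so town i contributes w_i if α_i > 1, else 0.
α_i > 1 for i ∈ {3}; NE contributions (0, 0, 11, 0, 0), X = 11.
W^NE = Σw_i − X^NE + (Σα_i)·X^NE = 66 + 3.13·11 = 100.43.
Planner: ∂(Σu_j)/∂x_i = Σα_j − 1 = 3.13 > 0, so everyone contributes w_i; X^SO = 66, W^SO = 66 + 3.13·66 = 272.58.
Deadweight loss = 172.15.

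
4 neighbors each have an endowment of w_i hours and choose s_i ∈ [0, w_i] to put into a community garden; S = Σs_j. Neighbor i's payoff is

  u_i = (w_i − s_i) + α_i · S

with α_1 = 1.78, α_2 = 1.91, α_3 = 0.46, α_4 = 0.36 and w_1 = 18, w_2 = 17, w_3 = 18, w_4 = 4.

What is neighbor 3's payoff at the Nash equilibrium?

34.1

∂u_i/∂s_i = α_i − 1, so neighbor i contributes w_i if α_i > 1, else 0.
α_i > 1 for i ∈ {1, 2}; NE contributions (18, 17, 0, 0), S = 35.
u_3 = (18 − 0) + 0.46·35 = 34.1.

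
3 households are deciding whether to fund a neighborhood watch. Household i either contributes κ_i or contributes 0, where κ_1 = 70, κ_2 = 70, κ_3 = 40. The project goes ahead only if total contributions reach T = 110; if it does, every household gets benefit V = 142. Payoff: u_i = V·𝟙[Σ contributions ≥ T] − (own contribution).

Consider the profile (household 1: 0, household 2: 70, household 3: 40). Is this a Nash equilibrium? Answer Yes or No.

Total = 110 ≥ 110: provided.
Household 1 (pledges 0, payoff 142): pledging 70 → total 180, payoff 72. No gain.
Household 2 (pledges 70, payoff 72): dropping to 0 → total 40, payoff 0. No gain.
Household 3 (pledges 40, payoff 102): dropping to 0 → total 70, payoff 0. No gain.

Yes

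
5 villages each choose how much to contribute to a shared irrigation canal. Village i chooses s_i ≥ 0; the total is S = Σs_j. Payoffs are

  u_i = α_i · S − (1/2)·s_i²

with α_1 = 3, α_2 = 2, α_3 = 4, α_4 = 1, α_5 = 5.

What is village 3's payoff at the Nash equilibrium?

Village i's FOC: ∂u_i/∂s_i = α_i − s_i = 0, so s_i* = α_i.
NE contributions = (3, 2, 4, 1, 5); S = 15.
u_3 = α_3·S − ½·(s_3)² = 4·15 − ½·4² = 52.

52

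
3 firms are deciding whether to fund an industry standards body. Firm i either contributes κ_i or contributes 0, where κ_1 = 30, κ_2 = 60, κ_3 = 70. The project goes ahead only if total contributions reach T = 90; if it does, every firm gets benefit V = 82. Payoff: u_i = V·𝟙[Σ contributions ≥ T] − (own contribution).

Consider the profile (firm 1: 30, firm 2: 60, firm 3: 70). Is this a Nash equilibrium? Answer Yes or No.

No

Total = 160 ≥ 90: provided.
Firm 1 (pledges 30, payoff 52): dropping to 0 → total 130, payoff 82. Profitable deviation.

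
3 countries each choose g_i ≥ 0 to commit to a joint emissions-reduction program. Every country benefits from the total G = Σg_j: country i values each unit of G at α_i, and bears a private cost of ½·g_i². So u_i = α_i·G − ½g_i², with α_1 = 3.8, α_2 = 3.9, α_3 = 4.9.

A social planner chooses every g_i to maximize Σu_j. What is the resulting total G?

Planner FOC: ∂(Σu_j)/∂g_i = (Σα_j) − g_i = 0, so g_i^SO = Σα_j = 12.6 for every i; G^SO = 37.8.

37.8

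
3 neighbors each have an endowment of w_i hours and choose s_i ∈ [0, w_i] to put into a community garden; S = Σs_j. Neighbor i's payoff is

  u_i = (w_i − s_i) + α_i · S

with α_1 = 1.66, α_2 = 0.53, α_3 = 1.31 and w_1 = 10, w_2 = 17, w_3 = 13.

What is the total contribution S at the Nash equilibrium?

∂u_i/∂s_i = α_i − 1, so neighbor i contributes w_i if α_i > 1, else 0.
α_i > 1 for i ∈ {1, 3}; NE contributions (10, 0, 13), S = 23.

23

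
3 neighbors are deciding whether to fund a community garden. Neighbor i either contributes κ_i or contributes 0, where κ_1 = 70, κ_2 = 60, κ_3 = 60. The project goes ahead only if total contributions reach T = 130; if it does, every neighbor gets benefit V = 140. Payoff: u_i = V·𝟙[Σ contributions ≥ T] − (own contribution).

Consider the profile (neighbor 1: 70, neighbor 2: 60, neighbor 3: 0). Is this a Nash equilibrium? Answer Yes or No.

Yes

Total = 130 ≥ 130: provided.
Neighbor 1 (pledges 70, payoff 70): dropping to 0 → total 60, payoff 0. No gain.
Neighbor 2 (pledges 60, payoff 80): dropping to 0 → total 70, payoff 0. No gain.
Neighbor 3 (pledges 0, payoff 140): pledging 60 → total 190, payoff 80. No gain.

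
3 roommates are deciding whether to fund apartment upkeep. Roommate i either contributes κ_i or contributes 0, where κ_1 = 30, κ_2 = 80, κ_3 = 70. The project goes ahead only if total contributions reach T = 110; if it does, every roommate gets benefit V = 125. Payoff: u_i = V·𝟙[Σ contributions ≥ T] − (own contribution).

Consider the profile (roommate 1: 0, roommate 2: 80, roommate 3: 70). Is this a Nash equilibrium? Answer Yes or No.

Yes

Total = 150 ≥ 110: provided.
Roommate 1 (pledges 0, payoff 125): pledging 30 → total 180, payoff 95. No gain.
Roommate 2 (pledges 80, payoff 45): dropping to 0 → total 70, payoff 0. No gain.
Roommate 3 (pledges 70, payoff 55): dropping to 0 → total 80, payoff 0. No gain.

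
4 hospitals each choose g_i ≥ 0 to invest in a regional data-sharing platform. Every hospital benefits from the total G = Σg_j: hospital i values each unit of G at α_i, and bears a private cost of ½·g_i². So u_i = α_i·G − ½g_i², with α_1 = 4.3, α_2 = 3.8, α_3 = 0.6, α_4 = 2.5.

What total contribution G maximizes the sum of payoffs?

44.8

Planner FOC: ∂(Σu_j)/∂g_i = (Σα_j) − g_i = 0, so g_i^SO = Σα_j = 11.2 for every i; G^SO = 44.8.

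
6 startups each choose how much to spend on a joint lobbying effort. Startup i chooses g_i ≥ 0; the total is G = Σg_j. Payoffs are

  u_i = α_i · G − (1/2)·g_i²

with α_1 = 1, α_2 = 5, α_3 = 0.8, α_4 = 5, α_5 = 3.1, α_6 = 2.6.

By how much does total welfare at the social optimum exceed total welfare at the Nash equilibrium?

Startup i's FOC: ∂u_i/∂g_i = α_i − g_i = 0, so g_i* = α_i.
NE contributions = (1, 5, 0.8, 5, 3.1, 2.6); G = 17.5.
W^NE = (Σα)·G − ½Σα_i² = 17.5² − ½·68.01 = 272.245.
Planner sets g_i = Σα_j = 17.5 for every i, so G^SO = 6·17.5 = 105.
W^SO = (Σα)·G^SO − ½·6·(Σα)² = (6/2)·17.5² = 918.75.
Deadweight loss = W^SO − W^NE = 646.505.

646.505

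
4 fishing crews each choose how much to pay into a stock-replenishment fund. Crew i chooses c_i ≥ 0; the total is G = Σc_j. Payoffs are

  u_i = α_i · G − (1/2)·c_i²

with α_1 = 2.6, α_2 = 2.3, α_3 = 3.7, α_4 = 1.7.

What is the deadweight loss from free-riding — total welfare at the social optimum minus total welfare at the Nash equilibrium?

Crew i's FOC: ∂u_i/∂c_i = α_i − c_i = 0, so c_i* = α_i.
NE contributions = (2.6, 2.3, 3.7, 1.7); G = 10.3.
W^NE = (Σα)·G − ½Σα_i² = 10.3² − ½·28.63 = 91.775.
Planner sets c_i = Σα_j = 10.3 for every i, so G^SO = 4·10.3 = 41.2.
W^SO = (Σα)·G^SO − ½·4·(Σα)² = (4/2)·10.3² = 212.18.
Deadweight loss = W^SO − W^NE = 120.405.

120.405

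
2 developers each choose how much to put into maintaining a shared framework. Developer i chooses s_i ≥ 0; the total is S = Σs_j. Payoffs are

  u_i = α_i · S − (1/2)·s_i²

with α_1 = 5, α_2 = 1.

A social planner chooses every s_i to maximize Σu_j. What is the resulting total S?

12

Planner FOC: ∂(Σu_j)/∂s_i = (Σα_j) − s_i = 0, so s_i^SO = Σα_j = 6 for every i; S^SO = 12.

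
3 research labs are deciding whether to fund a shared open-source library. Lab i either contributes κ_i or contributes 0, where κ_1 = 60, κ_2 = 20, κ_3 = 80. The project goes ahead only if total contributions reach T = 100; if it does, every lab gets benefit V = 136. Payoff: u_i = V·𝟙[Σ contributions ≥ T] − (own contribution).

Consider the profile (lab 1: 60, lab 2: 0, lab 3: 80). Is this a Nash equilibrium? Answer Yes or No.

Yes

Total = 140 ≥ 100: provided.
Lab 1 (pledges 60, payoff 76): dropping to 0 → total 80, payoff 0. No gain.
Lab 2 (pledges 0, payoff 136): pledging 20 → total 160, payoff 116. No gain.
Lab 3 (pledges 80, payoff 56): dropping to 0 → total 60, payoff 0. No gain.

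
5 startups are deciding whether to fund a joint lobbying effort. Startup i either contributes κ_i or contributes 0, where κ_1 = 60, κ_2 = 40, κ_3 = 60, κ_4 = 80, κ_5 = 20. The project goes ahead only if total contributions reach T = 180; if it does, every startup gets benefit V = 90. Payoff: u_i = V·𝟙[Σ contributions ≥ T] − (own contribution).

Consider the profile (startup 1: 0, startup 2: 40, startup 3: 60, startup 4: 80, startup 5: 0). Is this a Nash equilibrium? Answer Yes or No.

Yes

Total = 180 ≥ 180: provided.
Startup 1 (pledges 0, payoff 90): pledging 60 → total 240, payoff 30. No gain.
Startup 2 (pledges 40, payoff 50): dropping to 0 → total 140, payoff 0. No gain.
Startup 3 (pledges 60, payoff 30): dropping to 0 → total 120, payoff 0. No gain.
Startup 4 (pledges 80, payoff 10): dropping to 0 → total 100, payoff 0. No gain.
Startup 5 (pledges 0, payoff 90): pledging 20 → total 200, payoff 70. No gain.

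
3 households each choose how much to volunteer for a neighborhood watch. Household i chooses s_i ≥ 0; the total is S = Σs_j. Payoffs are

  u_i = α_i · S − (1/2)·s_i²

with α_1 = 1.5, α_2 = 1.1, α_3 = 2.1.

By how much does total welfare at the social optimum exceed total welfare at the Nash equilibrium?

14.98

Household i's FOC: ∂u_i/∂s_i = α_i − s_i = 0, so s_i* = α_i.
NE contributions = (1.5, 1.1, 2.1); S = 4.7.
W^NE = (Σα)·S − ½Σα_i² = 4.7² − ½·7.87 = 18.155.
Planner sets s_i = Σα_j = 4.7 for every i, so S^SO = 3·4.7 = 14.1.
W^SO = (Σα)·S^SO − ½·3·(Σα)² = (3/2)·4.7² = 33.135.
Deadweight loss = W^SO − W^NE = 14.98.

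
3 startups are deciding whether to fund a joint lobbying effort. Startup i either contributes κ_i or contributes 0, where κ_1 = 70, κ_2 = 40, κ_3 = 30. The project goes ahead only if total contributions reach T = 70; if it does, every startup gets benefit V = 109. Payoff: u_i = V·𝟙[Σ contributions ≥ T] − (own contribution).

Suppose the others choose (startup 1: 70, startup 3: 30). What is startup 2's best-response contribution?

Others' total = 100 ≥ 70; contributing adds cost 40 for no extra benefit.
Best response: 0.

0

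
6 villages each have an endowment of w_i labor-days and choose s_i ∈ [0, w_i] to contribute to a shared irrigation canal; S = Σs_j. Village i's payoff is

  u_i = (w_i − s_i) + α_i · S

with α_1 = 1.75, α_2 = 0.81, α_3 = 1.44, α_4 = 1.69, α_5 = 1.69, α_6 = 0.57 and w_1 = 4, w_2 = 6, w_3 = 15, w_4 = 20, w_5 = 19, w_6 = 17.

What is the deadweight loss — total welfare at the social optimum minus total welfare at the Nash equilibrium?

∂u_i/∂s_i = α_i − 1, so village i contributes w_i if α_i > 1, else 0.
α_i > 1 for i ∈ {1, 3, 4, 5}; NE contributions (4, 0, 15, 20, 19, 0), S = 58.
W^NE = Σw_i − S^NE + (Σα_i)·S^NE = 81 + 6.95·58 = 484.1.
Planner: ∂(Σu_j)/∂s_i = Σα_j − 1 = 6.95 > 0, so everyone contributes w_i; S^SO = 81, W^SO = 81 + 6.95·81 = 643.95.
Deadweight loss = 159.85.

159.85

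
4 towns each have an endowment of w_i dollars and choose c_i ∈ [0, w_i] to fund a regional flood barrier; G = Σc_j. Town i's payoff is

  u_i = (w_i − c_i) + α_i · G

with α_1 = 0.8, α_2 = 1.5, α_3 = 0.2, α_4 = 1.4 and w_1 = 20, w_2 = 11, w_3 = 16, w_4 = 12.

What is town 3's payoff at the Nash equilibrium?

∂u_i/∂c_i = α_i − 1, so town i contributes w_i if α_i > 1, else 0.
α_i > 1 for i ∈ {2, 4}; NE contributions (0, 11, 0, 12), G = 23.
u_3 = (16 − 0) + 0.2·23 = 20.6.

20.6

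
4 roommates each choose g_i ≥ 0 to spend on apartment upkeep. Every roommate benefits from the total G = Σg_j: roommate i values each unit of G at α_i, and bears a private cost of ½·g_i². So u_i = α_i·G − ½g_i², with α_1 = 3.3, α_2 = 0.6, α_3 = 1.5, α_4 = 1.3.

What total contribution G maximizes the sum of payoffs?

Planner FOC: ∂(Σu_j)/∂g_i = (Σα_j) − g_i = 0, so g_i^SO = Σα_j = 6.7 for every i; G^SO = 26.8.

26.8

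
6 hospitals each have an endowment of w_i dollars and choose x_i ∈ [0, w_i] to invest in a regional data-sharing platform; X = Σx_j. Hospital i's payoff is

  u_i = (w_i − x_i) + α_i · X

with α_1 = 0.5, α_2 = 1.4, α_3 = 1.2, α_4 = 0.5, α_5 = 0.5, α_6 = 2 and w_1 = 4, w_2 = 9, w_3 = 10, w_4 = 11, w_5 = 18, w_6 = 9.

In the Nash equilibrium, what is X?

∂u_i/∂x_i = α_i − 1, so hospital i contributes w_i if α_i > 1, else 0.
α_i > 1 for i ∈ {2, 3, 6}; NE contributions (0, 9, 10, 0, 0, 9), X = 28.

28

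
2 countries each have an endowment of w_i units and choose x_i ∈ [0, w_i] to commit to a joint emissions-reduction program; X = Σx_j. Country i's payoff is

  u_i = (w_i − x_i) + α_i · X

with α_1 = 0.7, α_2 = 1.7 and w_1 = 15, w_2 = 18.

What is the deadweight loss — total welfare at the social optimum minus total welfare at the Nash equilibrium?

21

∂u_i/∂x_i = α_i − 1, so country i contributes w_i if α_i > 1, else 0.
α_i > 1 for i ∈ {2}; NE contributions (0, 18), X = 18.
W^NE = Σw_i − X^NE + (Σα_i)·X^NE = 33 + 1.4·18 = 58.2.
Planner: ∂(Σu_j)/∂x_i = Σα_j − 1 = 1.4 > 0, so everyone contributes w_i; X^SO = 33, W^SO = 33 + 1.4·33 = 79.2.
Deadweight loss = 21.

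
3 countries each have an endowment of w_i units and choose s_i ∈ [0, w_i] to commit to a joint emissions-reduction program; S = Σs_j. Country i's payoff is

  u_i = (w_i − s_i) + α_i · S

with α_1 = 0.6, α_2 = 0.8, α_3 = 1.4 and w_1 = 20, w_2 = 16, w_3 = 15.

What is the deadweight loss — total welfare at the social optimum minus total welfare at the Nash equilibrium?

64.8

∂u_i/∂s_i = α_i − 1, so country i contributes w_i if α_i > 1, else 0.
α_i > 1 for i ∈ {3}; NE contributions (0, 0, 15), S = 15.
W^NE = Σw_i − S^NE + (Σα_i)·S^NE = 51 + 1.8·15 = 78.
Planner: ∂(Σu_j)/∂s_i = Σα_j − 1 = 1.8 > 0, so everyone contributes w_i; S^SO = 51, W^SO = 51 + 1.8·51 = 142.8.
Deadweight loss = 64.8.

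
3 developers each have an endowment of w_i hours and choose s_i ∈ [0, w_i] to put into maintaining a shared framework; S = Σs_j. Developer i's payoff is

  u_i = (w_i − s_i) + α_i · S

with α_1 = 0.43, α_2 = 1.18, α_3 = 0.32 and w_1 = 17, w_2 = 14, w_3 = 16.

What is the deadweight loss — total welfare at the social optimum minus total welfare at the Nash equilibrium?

∂u_i/∂s_i = α_i − 1, so developer i contributes w_i if α_i > 1, else 0.
α_i > 1 for i ∈ {2}; NE contributions (0, 14, 0), S = 14.
W^NE = Σw_i − S^NE + (Σα_i)·S^NE = 47 + 0.93·14 = 60.02.
Planner: ∂(Σu_j)/∂s_i = Σα_j − 1 = 0.93 > 0, so everyone contributes w_i; S^SO = 47, W^SO = 47 + 0.93·47 = 90.71.
Deadweight loss = 30.69.

30.69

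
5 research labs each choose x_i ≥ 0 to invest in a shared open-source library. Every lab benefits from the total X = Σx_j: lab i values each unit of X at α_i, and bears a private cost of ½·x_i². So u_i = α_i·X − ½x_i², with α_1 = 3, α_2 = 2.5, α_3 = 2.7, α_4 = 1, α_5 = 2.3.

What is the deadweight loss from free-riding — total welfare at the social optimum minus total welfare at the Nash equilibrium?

212.79

Lab i's FOC: ∂u_i/∂x_i = α_i − x_i = 0, so x_i* = α_i.
NE contributions = (3, 2.5, 2.7, 1, 2.3); X = 11.5.
W^NE = (Σα)·X − ½Σα_i² = 11.5² − ½·28.83 = 117.835.
Planner sets x_i = Σα_j = 11.5 for every i, so X^SO = 5·11.5 = 57.5.
W^SO = (Σα)·X^SO − ½·5·(Σα)² = (5/2)·11.5² = 330.625.
Deadweight loss = W^SO − W^NE = 212.79.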